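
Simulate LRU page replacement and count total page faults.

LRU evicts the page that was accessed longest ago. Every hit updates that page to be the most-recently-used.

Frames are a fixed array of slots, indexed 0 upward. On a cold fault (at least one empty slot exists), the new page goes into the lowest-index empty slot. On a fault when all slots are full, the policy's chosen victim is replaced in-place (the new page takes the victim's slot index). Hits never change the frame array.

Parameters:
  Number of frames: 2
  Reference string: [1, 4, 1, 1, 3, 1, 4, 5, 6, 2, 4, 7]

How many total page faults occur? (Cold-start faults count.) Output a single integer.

Answer: 9

Derivation:
Step 0: ref 1 → FAULT, frames=[1,-]
Step 1: ref 4 → FAULT, frames=[1,4]
Step 2: ref 1 → HIT, frames=[1,4]
Step 3: ref 1 → HIT, frames=[1,4]
Step 4: ref 3 → FAULT (evict 4), frames=[1,3]
Step 5: ref 1 → HIT, frames=[1,3]
Step 6: ref 4 → FAULT (evict 3), frames=[1,4]
Step 7: ref 5 → FAULT (evict 1), frames=[5,4]
Step 8: ref 6 → FAULT (evict 4), frames=[5,6]
Step 9: ref 2 → FAULT (evict 5), frames=[2,6]
Step 10: ref 4 → FAULT (evict 6), frames=[2,4]
Step 11: ref 7 → FAULT (evict 2), frames=[7,4]
Total faults: 9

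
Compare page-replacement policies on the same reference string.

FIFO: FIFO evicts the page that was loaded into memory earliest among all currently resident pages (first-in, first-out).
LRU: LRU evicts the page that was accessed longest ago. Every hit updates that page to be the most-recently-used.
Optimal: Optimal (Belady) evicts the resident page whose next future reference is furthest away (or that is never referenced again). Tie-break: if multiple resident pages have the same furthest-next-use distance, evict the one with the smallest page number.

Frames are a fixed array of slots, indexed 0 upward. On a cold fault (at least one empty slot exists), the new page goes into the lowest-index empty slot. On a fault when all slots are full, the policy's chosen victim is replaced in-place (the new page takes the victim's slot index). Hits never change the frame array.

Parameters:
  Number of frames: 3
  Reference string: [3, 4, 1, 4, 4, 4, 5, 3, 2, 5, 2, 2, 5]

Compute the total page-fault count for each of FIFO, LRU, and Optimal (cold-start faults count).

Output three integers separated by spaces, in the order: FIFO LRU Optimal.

--- FIFO ---
  step 0: ref 3 -> FAULT, frames=[3,-,-] (faults so far: 1)
  step 1: ref 4 -> FAULT, frames=[3,4,-] (faults so far: 2)
  step 2: ref 1 -> FAULT, frames=[3,4,1] (faults so far: 3)
  step 3: ref 4 -> HIT, frames=[3,4,1] (faults so far: 3)
  step 4: ref 4 -> HIT, frames=[3,4,1] (faults so far: 3)
  step 5: ref 4 -> HIT, frames=[3,4,1] (faults so far: 3)
  step 6: ref 5 -> FAULT, evict 3, frames=[5,4,1] (faults so far: 4)
  step 7: ref 3 -> FAULT, evict 4, frames=[5,3,1] (faults so far: 5)
  step 8: ref 2 -> FAULT, evict 1, frames=[5,3,2] (faults so far: 6)
  step 9: ref 5 -> HIT, frames=[5,3,2] (faults so far: 6)
  step 10: ref 2 -> HIT, frames=[5,3,2] (faults so far: 6)
  step 11: ref 2 -> HIT, frames=[5,3,2] (faults so far: 6)
  step 12: ref 5 -> HIT, frames=[5,3,2] (faults so far: 6)
  FIFO total faults: 6
--- LRU ---
  step 0: ref 3 -> FAULT, frames=[3,-,-] (faults so far: 1)
  step 1: ref 4 -> FAULT, frames=[3,4,-] (faults so far: 2)
  step 2: ref 1 -> FAULT, frames=[3,4,1] (faults so far: 3)
  step 3: ref 4 -> HIT, frames=[3,4,1] (faults so far: 3)
  step 4: ref 4 -> HIT, frames=[3,4,1] (faults so far: 3)
  step 5: ref 4 -> HIT, frames=[3,4,1] (faults so far: 3)
  step 6: ref 5 -> FAULT, evict 3, frames=[5,4,1] (faults so far: 4)
  step 7: ref 3 -> FAULT, evict 1, frames=[5,4,3] (faults so far: 5)
  step 8: ref 2 -> FAULT, evict 4, frames=[5,2,3] (faults so far: 6)
  step 9: ref 5 -> HIT, frames=[5,2,3] (faults so far: 6)
  step 10: ref 2 -> HIT, frames=[5,2,3] (faults so far: 6)
  step 11: ref 2 -> HIT, frames=[5,2,3] (faults so far: 6)
  step 12: ref 5 -> HIT, frames=[5,2,3] (faults so far: 6)
  LRU total faults: 6
--- Optimal ---
  step 0: ref 3 -> FAULT, frames=[3,-,-] (faults so far: 1)
  step 1: ref 4 -> FAULT, frames=[3,4,-] (faults so far: 2)
  step 2: ref 1 -> FAULT, frames=[3,4,1] (faults so far: 3)
  step 3: ref 4 -> HIT, frames=[3,4,1] (faults so far: 3)
  step 4: ref 4 -> HIT, frames=[3,4,1] (faults so far: 3)
  step 5: ref 4 -> HIT, frames=[3,4,1] (faults so far: 3)
  step 6: ref 5 -> FAULT, evict 1, frames=[3,4,5] (faults so far: 4)
  step 7: ref 3 -> HIT, frames=[3,4,5] (faults so far: 4)
  step 8: ref 2 -> FAULT, evict 3, frames=[2,4,5] (faults so far: 5)
  step 9: ref 5 -> HIT, frames=[2,4,5] (faults so far: 5)
  step 10: ref 2 -> HIT, frames=[2,4,5] (faults so far: 5)
  step 11: ref 2 -> HIT, frames=[2,4,5] (faults so far: 5)
  step 12: ref 5 -> HIT, frames=[2,4,5] (faults so far: 5)
  Optimal total faults: 5

Answer: 6 6 5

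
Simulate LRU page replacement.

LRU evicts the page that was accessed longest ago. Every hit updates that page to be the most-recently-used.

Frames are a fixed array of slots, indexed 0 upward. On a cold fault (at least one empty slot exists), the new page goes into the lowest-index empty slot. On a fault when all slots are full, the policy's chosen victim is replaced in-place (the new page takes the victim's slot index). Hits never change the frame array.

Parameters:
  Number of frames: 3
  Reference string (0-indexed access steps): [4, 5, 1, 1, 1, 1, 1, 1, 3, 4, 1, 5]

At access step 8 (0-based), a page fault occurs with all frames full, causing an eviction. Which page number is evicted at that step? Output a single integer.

Step 0: ref 4 -> FAULT, frames=[4,-,-]
Step 1: ref 5 -> FAULT, frames=[4,5,-]
Step 2: ref 1 -> FAULT, frames=[4,5,1]
Step 3: ref 1 -> HIT, frames=[4,5,1]
Step 4: ref 1 -> HIT, frames=[4,5,1]
Step 5: ref 1 -> HIT, frames=[4,5,1]
Step 6: ref 1 -> HIT, frames=[4,5,1]
Step 7: ref 1 -> HIT, frames=[4,5,1]
Step 8: ref 3 -> FAULT, evict 4, frames=[3,5,1]
At step 8: evicted page 4

Answer: 4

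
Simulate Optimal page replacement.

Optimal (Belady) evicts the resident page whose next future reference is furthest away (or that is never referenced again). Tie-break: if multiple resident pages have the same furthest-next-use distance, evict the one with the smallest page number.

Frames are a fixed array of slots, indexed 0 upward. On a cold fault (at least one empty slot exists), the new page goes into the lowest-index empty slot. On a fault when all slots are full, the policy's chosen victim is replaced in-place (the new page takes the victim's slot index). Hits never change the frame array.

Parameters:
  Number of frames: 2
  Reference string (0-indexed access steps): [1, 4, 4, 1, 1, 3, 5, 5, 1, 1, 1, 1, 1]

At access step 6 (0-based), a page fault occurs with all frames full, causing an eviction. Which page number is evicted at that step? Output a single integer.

Step 0: ref 1 -> FAULT, frames=[1,-]
Step 1: ref 4 -> FAULT, frames=[1,4]
Step 2: ref 4 -> HIT, frames=[1,4]
Step 3: ref 1 -> HIT, frames=[1,4]
Step 4: ref 1 -> HIT, frames=[1,4]
Step 5: ref 3 -> FAULT, evict 4, frames=[1,3]
Step 6: ref 5 -> FAULT, evict 3, frames=[1,5]
At step 6: evicted page 3

Answer: 3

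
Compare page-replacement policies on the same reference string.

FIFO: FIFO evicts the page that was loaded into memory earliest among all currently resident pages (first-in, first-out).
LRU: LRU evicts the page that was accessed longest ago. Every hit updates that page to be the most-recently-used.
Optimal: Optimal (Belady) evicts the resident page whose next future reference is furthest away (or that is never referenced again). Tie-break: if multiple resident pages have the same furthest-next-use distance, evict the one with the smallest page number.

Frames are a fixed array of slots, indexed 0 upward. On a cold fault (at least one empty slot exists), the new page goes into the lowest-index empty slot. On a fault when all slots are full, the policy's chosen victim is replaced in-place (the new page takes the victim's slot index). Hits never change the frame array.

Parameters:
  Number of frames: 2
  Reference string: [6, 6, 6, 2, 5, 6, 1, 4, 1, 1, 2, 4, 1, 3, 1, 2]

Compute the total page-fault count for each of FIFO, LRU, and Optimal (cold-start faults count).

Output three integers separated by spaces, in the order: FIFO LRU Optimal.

Answer: 10 11 9

Derivation:
--- FIFO ---
  step 0: ref 6 -> FAULT, frames=[6,-] (faults so far: 1)
  step 1: ref 6 -> HIT, frames=[6,-] (faults so far: 1)
  step 2: ref 6 -> HIT, frames=[6,-] (faults so far: 1)
  step 3: ref 2 -> FAULT, frames=[6,2] (faults so far: 2)
  step 4: ref 5 -> FAULT, evict 6, frames=[5,2] (faults so far: 3)
  step 5: ref 6 -> FAULT, evict 2, frames=[5,6] (faults so far: 4)
  step 6: ref 1 -> FAULT, evict 5, frames=[1,6] (faults so far: 5)
  step 7: ref 4 -> FAULT, evict 6, frames=[1,4] (faults so far: 6)
  step 8: ref 1 -> HIT, frames=[1,4] (faults so far: 6)
  step 9: ref 1 -> HIT, frames=[1,4] (faults so far: 6)
  step 10: ref 2 -> FAULT, evict 1, frames=[2,4] (faults so far: 7)
  step 11: ref 4 -> HIT, frames=[2,4] (faults so far: 7)
  step 12: ref 1 -> FAULT, evict 4, frames=[2,1] (faults so far: 8)
  step 13: ref 3 -> FAULT, evict 2, frames=[3,1] (faults so far: 9)
  step 14: ref 1 -> HIT, frames=[3,1] (faults so far: 9)
  step 15: ref 2 -> FAULT, evict 1, frames=[3,2] (faults so far: 10)
  FIFO total faults: 10
--- LRU ---
  step 0: ref 6 -> FAULT, frames=[6,-] (faults so far: 1)
  step 1: ref 6 -> HIT, frames=[6,-] (faults so far: 1)
  step 2: ref 6 -> HIT, frames=[6,-] (faults so far: 1)
  step 3: ref 2 -> FAULT, frames=[6,2] (faults so far: 2)
  step 4: ref 5 -> FAULT, evict 6, frames=[5,2] (faults so far: 3)
  step 5: ref 6 -> FAULT, evict 2, frames=[5,6] (faults so far: 4)
  step 6: ref 1 -> FAULT, evict 5, frames=[1,6] (faults so far: 5)
  step 7: ref 4 -> FAULT, evict 6, frames=[1,4] (faults so far: 6)
  step 8: ref 1 -> HIT, frames=[1,4] (faults so far: 6)
  step 9: ref 1 -> HIT, frames=[1,4] (faults so far: 6)
  step 10: ref 2 -> FAULT, evict 4, frames=[1,2] (faults so far: 7)
  step 11: ref 4 -> FAULT, evict 1, frames=[4,2] (faults so far: 8)
  step 12: ref 1 -> FAULT, evict 2, frames=[4,1] (faults so far: 9)
  step 13: ref 3 -> FAULT, evict 4, frames=[3,1] (faults so far: 10)
  step 14: ref 1 -> HIT, frames=[3,1] (faults so far: 10)
  step 15: ref 2 -> FAULT, evict 3, frames=[2,1] (faults so far: 11)
  LRU total faults: 11
--- Optimal ---
  step 0: ref 6 -> FAULT, frames=[6,-] (faults so far: 1)
  step 1: ref 6 -> HIT, frames=[6,-] (faults so far: 1)
  step 2: ref 6 -> HIT, frames=[6,-] (faults so far: 1)
  step 3: ref 2 -> FAULT, frames=[6,2] (faults so far: 2)
  step 4: ref 5 -> FAULT, evict 2, frames=[6,5] (faults so far: 3)
  step 5: ref 6 -> HIT, frames=[6,5] (faults so far: 3)
  step 6: ref 1 -> FAULT, evict 5, frames=[6,1] (faults so far: 4)
  step 7: ref 4 -> FAULT, evict 6, frames=[4,1] (faults so far: 5)
  step 8: ref 1 -> HIT, frames=[4,1] (faults so far: 5)
  step 9: ref 1 -> HIT, frames=[4,1] (faults so far: 5)
  step 10: ref 2 -> FAULT, evict 1, frames=[4,2] (faults so far: 6)
  step 11: ref 4 -> HIT, frames=[4,2] (faults so far: 6)
  step 12: ref 1 -> FAULT, evict 4, frames=[1,2] (faults so far: 7)
  step 13: ref 3 -> FAULT, evict 2, frames=[1,3] (faults so far: 8)
  step 14: ref 1 -> HIT, frames=[1,3] (faults so far: 8)
  step 15: ref 2 -> FAULT, evict 1, frames=[2,3] (faults so far: 9)
  Optimal total faults: 9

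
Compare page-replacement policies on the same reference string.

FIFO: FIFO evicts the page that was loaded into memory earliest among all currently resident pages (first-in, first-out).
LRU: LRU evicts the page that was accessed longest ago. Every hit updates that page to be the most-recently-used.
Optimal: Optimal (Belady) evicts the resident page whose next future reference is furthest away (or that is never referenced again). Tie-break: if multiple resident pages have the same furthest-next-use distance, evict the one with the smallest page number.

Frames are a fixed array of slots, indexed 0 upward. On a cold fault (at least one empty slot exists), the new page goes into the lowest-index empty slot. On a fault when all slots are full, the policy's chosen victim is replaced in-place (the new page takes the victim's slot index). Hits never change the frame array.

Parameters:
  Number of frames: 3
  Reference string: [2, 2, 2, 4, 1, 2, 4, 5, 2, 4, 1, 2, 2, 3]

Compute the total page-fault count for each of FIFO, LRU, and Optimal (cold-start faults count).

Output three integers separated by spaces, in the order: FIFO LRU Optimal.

--- FIFO ---
  step 0: ref 2 -> FAULT, frames=[2,-,-] (faults so far: 1)
  step 1: ref 2 -> HIT, frames=[2,-,-] (faults so far: 1)
  step 2: ref 2 -> HIT, frames=[2,-,-] (faults so far: 1)
  step 3: ref 4 -> FAULT, frames=[2,4,-] (faults so far: 2)
  step 4: ref 1 -> FAULT, frames=[2,4,1] (faults so far: 3)
  step 5: ref 2 -> HIT, frames=[2,4,1] (faults so far: 3)
  step 6: ref 4 -> HIT, frames=[2,4,1] (faults so far: 3)
  step 7: ref 5 -> FAULT, evict 2, frames=[5,4,1] (faults so far: 4)
  step 8: ref 2 -> FAULT, evict 4, frames=[5,2,1] (faults so far: 5)
  step 9: ref 4 -> FAULT, evict 1, frames=[5,2,4] (faults so far: 6)
  step 10: ref 1 -> FAULT, evict 5, frames=[1,2,4] (faults so far: 7)
  step 11: ref 2 -> HIT, frames=[1,2,4] (faults so far: 7)
  step 12: ref 2 -> HIT, frames=[1,2,4] (faults so far: 7)
  step 13: ref 3 -> FAULT, evict 2, frames=[1,3,4] (faults so far: 8)
  FIFO total faults: 8
--- LRU ---
  step 0: ref 2 -> FAULT, frames=[2,-,-] (faults so far: 1)
  step 1: ref 2 -> HIT, frames=[2,-,-] (faults so far: 1)
  step 2: ref 2 -> HIT, frames=[2,-,-] (faults so far: 1)
  step 3: ref 4 -> FAULT, frames=[2,4,-] (faults so far: 2)
  step 4: ref 1 -> FAULT, frames=[2,4,1] (faults so far: 3)
  step 5: ref 2 -> HIT, frames=[2,4,1] (faults so far: 3)
  step 6: ref 4 -> HIT, frames=[2,4,1] (faults so far: 3)
  step 7: ref 5 -> FAULT, evict 1, frames=[2,4,5] (faults so far: 4)
  step 8: ref 2 -> HIT, frames=[2,4,5] (faults so far: 4)
  step 9: ref 4 -> HIT, frames=[2,4,5] (faults so far: 4)
  step 10: ref 1 -> FAULT, evict 5, frames=[2,4,1] (faults so far: 5)
  step 11: ref 2 -> HIT, frames=[2,4,1] (faults so far: 5)
  step 12: ref 2 -> HIT, frames=[2,4,1] (faults so far: 5)
  step 13: ref 3 -> FAULT, evict 4, frames=[2,3,1] (faults so far: 6)
  LRU total faults: 6
--- Optimal ---
  step 0: ref 2 -> FAULT, frames=[2,-,-] (faults so far: 1)
  step 1: ref 2 -> HIT, frames=[2,-,-] (faults so far: 1)
  step 2: ref 2 -> HIT, frames=[2,-,-] (faults so far: 1)
  step 3: ref 4 -> FAULT, frames=[2,4,-] (faults so far: 2)
  step 4: ref 1 -> FAULT, frames=[2,4,1] (faults so far: 3)
  step 5: ref 2 -> HIT, frames=[2,4,1] (faults so far: 3)
  step 6: ref 4 -> HIT, frames=[2,4,1] (faults so far: 3)
  step 7: ref 5 -> FAULT, evict 1, frames=[2,4,5] (faults so far: 4)
  step 8: ref 2 -> HIT, frames=[2,4,5] (faults so far: 4)
  step 9: ref 4 -> HIT, frames=[2,4,5] (faults so far: 4)
  step 10: ref 1 -> FAULT, evict 4, frames=[2,1,5] (faults so far: 5)
  step 11: ref 2 -> HIT, frames=[2,1,5] (faults so far: 5)
  step 12: ref 2 -> HIT, frames=[2,1,5] (faults so far: 5)
  step 13: ref 3 -> FAULT, evict 1, frames=[2,3,5] (faults so far: 6)
  Optimal total faults: 6

Answer: 8 6 6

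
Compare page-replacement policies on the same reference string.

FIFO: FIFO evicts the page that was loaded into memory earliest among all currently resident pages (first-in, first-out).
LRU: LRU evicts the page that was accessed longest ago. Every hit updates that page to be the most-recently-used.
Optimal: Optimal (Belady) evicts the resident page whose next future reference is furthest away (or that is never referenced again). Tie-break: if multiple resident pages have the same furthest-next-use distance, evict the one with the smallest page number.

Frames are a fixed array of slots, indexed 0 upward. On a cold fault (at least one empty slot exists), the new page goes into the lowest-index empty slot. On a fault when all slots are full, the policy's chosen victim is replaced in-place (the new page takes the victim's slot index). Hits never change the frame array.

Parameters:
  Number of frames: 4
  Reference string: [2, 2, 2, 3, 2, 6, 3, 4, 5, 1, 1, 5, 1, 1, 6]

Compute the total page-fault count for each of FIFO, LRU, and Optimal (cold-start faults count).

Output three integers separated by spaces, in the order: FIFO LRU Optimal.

--- FIFO ---
  step 0: ref 2 -> FAULT, frames=[2,-,-,-] (faults so far: 1)
  step 1: ref 2 -> HIT, frames=[2,-,-,-] (faults so far: 1)
  step 2: ref 2 -> HIT, frames=[2,-,-,-] (faults so far: 1)
  step 3: ref 3 -> FAULT, frames=[2,3,-,-] (faults so far: 2)
  step 4: ref 2 -> HIT, frames=[2,3,-,-] (faults so far: 2)
  step 5: ref 6 -> FAULT, frames=[2,3,6,-] (faults so far: 3)
  step 6: ref 3 -> HIT, frames=[2,3,6,-] (faults so far: 3)
  step 7: ref 4 -> FAULT, frames=[2,3,6,4] (faults so far: 4)
  step 8: ref 5 -> FAULT, evict 2, frames=[5,3,6,4] (faults so far: 5)
  step 9: ref 1 -> FAULT, evict 3, frames=[5,1,6,4] (faults so far: 6)
  step 10: ref 1 -> HIT, frames=[5,1,6,4] (faults so far: 6)
  step 11: ref 5 -> HIT, frames=[5,1,6,4] (faults so far: 6)
  step 12: ref 1 -> HIT, frames=[5,1,6,4] (faults so far: 6)
  step 13: ref 1 -> HIT, frames=[5,1,6,4] (faults so far: 6)
  step 14: ref 6 -> HIT, frames=[5,1,6,4] (faults so far: 6)
  FIFO total faults: 6
--- LRU ---
  step 0: ref 2 -> FAULT, frames=[2,-,-,-] (faults so far: 1)
  step 1: ref 2 -> HIT, frames=[2,-,-,-] (faults so far: 1)
  step 2: ref 2 -> HIT, frames=[2,-,-,-] (faults so far: 1)
  step 3: ref 3 -> FAULT, frames=[2,3,-,-] (faults so far: 2)
  step 4: ref 2 -> HIT, frames=[2,3,-,-] (faults so far: 2)
  step 5: ref 6 -> FAULT, frames=[2,3,6,-] (faults so far: 3)
  step 6: ref 3 -> HIT, frames=[2,3,6,-] (faults so far: 3)
  step 7: ref 4 -> FAULT, frames=[2,3,6,4] (faults so far: 4)
  step 8: ref 5 -> FAULT, evict 2, frames=[5,3,6,4] (faults so far: 5)
  step 9: ref 1 -> FAULT, evict 6, frames=[5,3,1,4] (faults so far: 6)
  step 10: ref 1 -> HIT, frames=[5,3,1,4] (faults so far: 6)
  step 11: ref 5 -> HIT, frames=[5,3,1,4] (faults so far: 6)
  step 12: ref 1 -> HIT, frames=[5,3,1,4] (faults so far: 6)
  step 13: ref 1 -> HIT, frames=[5,3,1,4] (faults so far: 6)
  step 14: ref 6 -> FAULT, evict 3, frames=[5,6,1,4] (faults so far: 7)
  LRU total faults: 7
--- Optimal ---
  step 0: ref 2 -> FAULT, frames=[2,-,-,-] (faults so far: 1)
  step 1: ref 2 -> HIT, frames=[2,-,-,-] (faults so far: 1)
  step 2: ref 2 -> HIT, frames=[2,-,-,-] (faults so far: 1)
  step 3: ref 3 -> FAULT, frames=[2,3,-,-] (faults so far: 2)
  step 4: ref 2 -> HIT, frames=[2,3,-,-] (faults so far: 2)
  step 5: ref 6 -> FAULT, frames=[2,3,6,-] (faults so far: 3)
  step 6: ref 3 -> HIT, frames=[2,3,6,-] (faults so far: 3)
  step 7: ref 4 -> FAULT, frames=[2,3,6,4] (faults so far: 4)
  step 8: ref 5 -> FAULT, evict 2, frames=[5,3,6,4] (faults so far: 5)
  step 9: ref 1 -> FAULT, evict 3, frames=[5,1,6,4] (faults so far: 6)
  step 10: ref 1 -> HIT, frames=[5,1,6,4] (faults so far: 6)
  step 11: ref 5 -> HIT, frames=[5,1,6,4] (faults so far: 6)
  step 12: ref 1 -> HIT, frames=[5,1,6,4] (faults so far: 6)
  step 13: ref 1 -> HIT, frames=[5,1,6,4] (faults so far: 6)
  step 14: ref 6 -> HIT, frames=[5,1,6,4] (faults so far: 6)
  Optimal total faults: 6

Answer: 6 7 6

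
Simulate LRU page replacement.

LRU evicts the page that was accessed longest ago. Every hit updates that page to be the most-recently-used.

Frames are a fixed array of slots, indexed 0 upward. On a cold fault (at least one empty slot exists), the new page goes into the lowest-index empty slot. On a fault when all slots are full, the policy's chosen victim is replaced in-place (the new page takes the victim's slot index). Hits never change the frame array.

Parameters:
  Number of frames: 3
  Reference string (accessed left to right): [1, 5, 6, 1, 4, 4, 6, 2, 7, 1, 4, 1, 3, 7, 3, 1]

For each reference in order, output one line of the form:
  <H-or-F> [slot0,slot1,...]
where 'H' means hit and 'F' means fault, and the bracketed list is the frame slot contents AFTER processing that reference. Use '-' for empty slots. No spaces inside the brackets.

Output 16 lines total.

F [1,-,-]
F [1,5,-]
F [1,5,6]
H [1,5,6]
F [1,4,6]
H [1,4,6]
H [1,4,6]
F [2,4,6]
F [2,7,6]
F [2,7,1]
F [4,7,1]
H [4,7,1]
F [4,3,1]
F [7,3,1]
H [7,3,1]
H [7,3,1]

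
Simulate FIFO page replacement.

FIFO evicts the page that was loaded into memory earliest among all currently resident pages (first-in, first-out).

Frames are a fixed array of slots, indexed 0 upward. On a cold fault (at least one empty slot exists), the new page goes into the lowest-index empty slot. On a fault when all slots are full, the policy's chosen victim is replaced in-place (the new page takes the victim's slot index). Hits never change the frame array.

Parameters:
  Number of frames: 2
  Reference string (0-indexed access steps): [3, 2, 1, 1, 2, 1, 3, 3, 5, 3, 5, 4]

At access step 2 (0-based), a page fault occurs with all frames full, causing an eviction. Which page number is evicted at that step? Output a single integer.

Step 0: ref 3 -> FAULT, frames=[3,-]
Step 1: ref 2 -> FAULT, frames=[3,2]
Step 2: ref 1 -> FAULT, evict 3, frames=[1,2]
At step 2: evicted page 3

Answer: 3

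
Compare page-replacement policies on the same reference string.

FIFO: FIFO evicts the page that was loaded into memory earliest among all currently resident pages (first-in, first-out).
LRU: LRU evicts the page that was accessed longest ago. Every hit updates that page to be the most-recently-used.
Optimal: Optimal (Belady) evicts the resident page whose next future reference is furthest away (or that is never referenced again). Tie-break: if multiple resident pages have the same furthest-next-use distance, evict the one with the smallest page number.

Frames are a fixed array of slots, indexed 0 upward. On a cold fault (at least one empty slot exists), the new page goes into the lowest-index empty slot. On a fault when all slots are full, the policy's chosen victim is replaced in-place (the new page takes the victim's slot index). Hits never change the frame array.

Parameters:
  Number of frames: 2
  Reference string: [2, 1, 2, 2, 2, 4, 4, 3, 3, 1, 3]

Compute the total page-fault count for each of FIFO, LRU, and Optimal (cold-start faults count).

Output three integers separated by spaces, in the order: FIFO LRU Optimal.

--- FIFO ---
  step 0: ref 2 -> FAULT, frames=[2,-] (faults so far: 1)
  step 1: ref 1 -> FAULT, frames=[2,1] (faults so far: 2)
  step 2: ref 2 -> HIT, frames=[2,1] (faults so far: 2)
  step 3: ref 2 -> HIT, frames=[2,1] (faults so far: 2)
  step 4: ref 2 -> HIT, frames=[2,1] (faults so far: 2)
  step 5: ref 4 -> FAULT, evict 2, frames=[4,1] (faults so far: 3)
  step 6: ref 4 -> HIT, frames=[4,1] (faults so far: 3)
  step 7: ref 3 -> FAULT, evict 1, frames=[4,3] (faults so far: 4)
  step 8: ref 3 -> HIT, frames=[4,3] (faults so far: 4)
  step 9: ref 1 -> FAULT, evict 4, frames=[1,3] (faults so far: 5)
  step 10: ref 3 -> HIT, frames=[1,3] (faults so far: 5)
  FIFO total faults: 5
--- LRU ---
  step 0: ref 2 -> FAULT, frames=[2,-] (faults so far: 1)
  step 1: ref 1 -> FAULT, frames=[2,1] (faults so far: 2)
  step 2: ref 2 -> HIT, frames=[2,1] (faults so far: 2)
  step 3: ref 2 -> HIT, frames=[2,1] (faults so far: 2)
  step 4: ref 2 -> HIT, frames=[2,1] (faults so far: 2)
  step 5: ref 4 -> FAULT, evict 1, frames=[2,4] (faults so far: 3)
  step 6: ref 4 -> HIT, frames=[2,4] (faults so far: 3)
  step 7: ref 3 -> FAULT, evict 2, frames=[3,4] (faults so far: 4)
  step 8: ref 3 -> HIT, frames=[3,4] (faults so far: 4)
  step 9: ref 1 -> FAULT, evict 4, frames=[3,1] (faults so far: 5)
  step 10: ref 3 -> HIT, frames=[3,1] (faults so far: 5)
  LRU total faults: 5
--- Optimal ---
  step 0: ref 2 -> FAULT, frames=[2,-] (faults so far: 1)
  step 1: ref 1 -> FAULT, frames=[2,1] (faults so far: 2)
  step 2: ref 2 -> HIT, frames=[2,1] (faults so far: 2)
  step 3: ref 2 -> HIT, frames=[2,1] (faults so far: 2)
  step 4: ref 2 -> HIT, frames=[2,1] (faults so far: 2)
  step 5: ref 4 -> FAULT, evict 2, frames=[4,1] (faults so far: 3)
  step 6: ref 4 -> HIT, frames=[4,1] (faults so far: 3)
  step 7: ref 3 -> FAULT, evict 4, frames=[3,1] (faults so far: 4)
  step 8: ref 3 -> HIT, frames=[3,1] (faults so far: 4)
  step 9: ref 1 -> HIT, frames=[3,1] (faults so far: 4)
  step 10: ref 3 -> HIT, frames=[3,1] (faults so far: 4)
  Optimal total faults: 4

Answer: 5 5 4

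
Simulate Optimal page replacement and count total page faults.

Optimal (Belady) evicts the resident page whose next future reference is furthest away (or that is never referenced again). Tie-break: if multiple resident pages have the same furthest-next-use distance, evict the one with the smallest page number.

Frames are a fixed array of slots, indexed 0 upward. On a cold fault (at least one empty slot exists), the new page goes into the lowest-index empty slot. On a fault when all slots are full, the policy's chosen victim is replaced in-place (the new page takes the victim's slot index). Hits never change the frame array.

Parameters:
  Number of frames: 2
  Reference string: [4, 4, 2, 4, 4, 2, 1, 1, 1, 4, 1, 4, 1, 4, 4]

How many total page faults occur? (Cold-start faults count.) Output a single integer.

Step 0: ref 4 → FAULT, frames=[4,-]
Step 1: ref 4 → HIT, frames=[4,-]
Step 2: ref 2 → FAULT, frames=[4,2]
Step 3: ref 4 → HIT, frames=[4,2]
Step 4: ref 4 → HIT, frames=[4,2]
Step 5: ref 2 → HIT, frames=[4,2]
Step 6: ref 1 → FAULT (evict 2), frames=[4,1]
Step 7: ref 1 → HIT, frames=[4,1]
Step 8: ref 1 → HIT, frames=[4,1]
Step 9: ref 4 → HIT, frames=[4,1]
Step 10: ref 1 → HIT, frames=[4,1]
Step 11: ref 4 → HIT, frames=[4,1]
Step 12: ref 1 → HIT, frames=[4,1]
Step 13: ref 4 → HIT, frames=[4,1]
Step 14: ref 4 → HIT, frames=[4,1]
Total faults: 3

Answer: 3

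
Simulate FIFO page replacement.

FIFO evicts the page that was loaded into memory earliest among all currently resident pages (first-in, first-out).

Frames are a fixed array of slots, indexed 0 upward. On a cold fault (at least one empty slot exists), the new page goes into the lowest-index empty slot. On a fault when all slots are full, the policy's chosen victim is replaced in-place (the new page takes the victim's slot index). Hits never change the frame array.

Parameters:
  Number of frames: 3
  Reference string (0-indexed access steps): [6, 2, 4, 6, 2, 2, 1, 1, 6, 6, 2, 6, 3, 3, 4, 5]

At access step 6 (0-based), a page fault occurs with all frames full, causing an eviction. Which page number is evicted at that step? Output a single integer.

Answer: 6

Derivation:
Step 0: ref 6 -> FAULT, frames=[6,-,-]
Step 1: ref 2 -> FAULT, frames=[6,2,-]
Step 2: ref 4 -> FAULT, frames=[6,2,4]
Step 3: ref 6 -> HIT, frames=[6,2,4]
Step 4: ref 2 -> HIT, frames=[6,2,4]
Step 5: ref 2 -> HIT, frames=[6,2,4]
Step 6: ref 1 -> FAULT, evict 6, frames=[1,2,4]
At step 6: evicted page 6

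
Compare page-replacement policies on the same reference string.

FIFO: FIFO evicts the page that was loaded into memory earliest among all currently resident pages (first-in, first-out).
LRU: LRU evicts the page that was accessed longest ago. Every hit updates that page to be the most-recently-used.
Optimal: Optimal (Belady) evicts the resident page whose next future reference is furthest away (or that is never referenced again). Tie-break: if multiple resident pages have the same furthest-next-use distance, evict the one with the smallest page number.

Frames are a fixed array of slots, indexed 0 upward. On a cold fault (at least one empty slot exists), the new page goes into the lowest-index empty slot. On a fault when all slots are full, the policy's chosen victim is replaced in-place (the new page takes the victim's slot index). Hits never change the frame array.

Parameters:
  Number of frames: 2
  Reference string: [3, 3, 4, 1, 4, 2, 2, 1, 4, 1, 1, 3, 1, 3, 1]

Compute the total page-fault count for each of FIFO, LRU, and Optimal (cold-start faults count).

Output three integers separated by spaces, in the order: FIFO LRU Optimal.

Answer: 7 7 6

Derivation:
--- FIFO ---
  step 0: ref 3 -> FAULT, frames=[3,-] (faults so far: 1)
  step 1: ref 3 -> HIT, frames=[3,-] (faults so far: 1)
  step 2: ref 4 -> FAULT, frames=[3,4] (faults so far: 2)
  step 3: ref 1 -> FAULT, evict 3, frames=[1,4] (faults so far: 3)
  step 4: ref 4 -> HIT, frames=[1,4] (faults so far: 3)
  step 5: ref 2 -> FAULT, evict 4, frames=[1,2] (faults so far: 4)
  step 6: ref 2 -> HIT, frames=[1,2] (faults so far: 4)
  step 7: ref 1 -> HIT, frames=[1,2] (faults so far: 4)
  step 8: ref 4 -> FAULT, evict 1, frames=[4,2] (faults so far: 5)
  step 9: ref 1 -> FAULT, evict 2, frames=[4,1] (faults so far: 6)
  step 10: ref 1 -> HIT, frames=[4,1] (faults so far: 6)
  step 11: ref 3 -> FAULT, evict 4, frames=[3,1] (faults so far: 7)
  step 12: ref 1 -> HIT, frames=[3,1] (faults so far: 7)
  step 13: ref 3 -> HIT, frames=[3,1] (faults so far: 7)
  step 14: ref 1 -> HIT, frames=[3,1] (faults so far: 7)
  FIFO total faults: 7
--- LRU ---
  step 0: ref 3 -> FAULT, frames=[3,-] (faults so far: 1)
  step 1: ref 3 -> HIT, frames=[3,-] (faults so far: 1)
  step 2: ref 4 -> FAULT, frames=[3,4] (faults so far: 2)
  step 3: ref 1 -> FAULT, evict 3, frames=[1,4] (faults so far: 3)
  step 4: ref 4 -> HIT, frames=[1,4] (faults so far: 3)
  step 5: ref 2 -> FAULT, evict 1, frames=[2,4] (faults so far: 4)
  step 6: ref 2 -> HIT, frames=[2,4] (faults so far: 4)
  step 7: ref 1 -> FAULT, evict 4, frames=[2,1] (faults so far: 5)
  step 8: ref 4 -> FAULT, evict 2, frames=[4,1] (faults so far: 6)
  step 9: ref 1 -> HIT, frames=[4,1] (faults so far: 6)
  step 10: ref 1 -> HIT, frames=[4,1] (faults so far: 6)
  step 11: ref 3 -> FAULT, evict 4, frames=[3,1] (faults so far: 7)
  step 12: ref 1 -> HIT, frames=[3,1] (faults so far: 7)
  step 13: ref 3 -> HIT, frames=[3,1] (faults so far: 7)
  step 14: ref 1 -> HIT, frames=[3,1] (faults so far: 7)
  LRU total faults: 7
--- Optimal ---
  step 0: ref 3 -> FAULT, frames=[3,-] (faults so far: 1)
  step 1: ref 3 -> HIT, frames=[3,-] (faults so far: 1)
  step 2: ref 4 -> FAULT, frames=[3,4] (faults so far: 2)
  step 3: ref 1 -> FAULT, evict 3, frames=[1,4] (faults so far: 3)
  step 4: ref 4 -> HIT, frames=[1,4] (faults so far: 3)
  step 5: ref 2 -> FAULT, evict 4, frames=[1,2] (faults so far: 4)
  step 6: ref 2 -> HIT, frames=[1,2] (faults so far: 4)
  step 7: ref 1 -> HIT, frames=[1,2] (faults so far: 4)
  step 8: ref 4 -> FAULT, evict 2, frames=[1,4] (faults so far: 5)
  step 9: ref 1 -> HIT, frames=[1,4] (faults so far: 5)
  step 10: ref 1 -> HIT, frames=[1,4] (faults so far: 5)
  step 11: ref 3 -> FAULT, evict 4, frames=[1,3] (faults so far: 6)
  step 12: ref 1 -> HIT, frames=[1,3] (faults so far: 6)
  step 13: ref 3 -> HIT, frames=[1,3] (faults so far: 6)
  step 14: ref 1 -> HIT, frames=[1,3] (faults so far: 6)
  Optimal total faults: 6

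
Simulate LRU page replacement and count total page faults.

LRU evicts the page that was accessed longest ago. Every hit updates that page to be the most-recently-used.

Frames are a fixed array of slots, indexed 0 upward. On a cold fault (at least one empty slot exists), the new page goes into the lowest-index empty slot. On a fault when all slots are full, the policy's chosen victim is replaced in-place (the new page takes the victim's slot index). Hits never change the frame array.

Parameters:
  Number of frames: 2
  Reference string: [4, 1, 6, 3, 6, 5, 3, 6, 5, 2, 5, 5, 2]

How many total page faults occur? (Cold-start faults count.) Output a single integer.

Step 0: ref 4 → FAULT, frames=[4,-]
Step 1: ref 1 → FAULT, frames=[4,1]
Step 2: ref 6 → FAULT (evict 4), frames=[6,1]
Step 3: ref 3 → FAULT (evict 1), frames=[6,3]
Step 4: ref 6 → HIT, frames=[6,3]
Step 5: ref 5 → FAULT (evict 3), frames=[6,5]
Step 6: ref 3 → FAULT (evict 6), frames=[3,5]
Step 7: ref 6 → FAULT (evict 5), frames=[3,6]
Step 8: ref 5 → FAULT (evict 3), frames=[5,6]
Step 9: ref 2 → FAULT (evict 6), frames=[5,2]
Step 10: ref 5 → HIT, frames=[5,2]
Step 11: ref 5 → HIT, frames=[5,2]
Step 12: ref 2 → HIT, frames=[5,2]
Total faults: 9

Answer: 9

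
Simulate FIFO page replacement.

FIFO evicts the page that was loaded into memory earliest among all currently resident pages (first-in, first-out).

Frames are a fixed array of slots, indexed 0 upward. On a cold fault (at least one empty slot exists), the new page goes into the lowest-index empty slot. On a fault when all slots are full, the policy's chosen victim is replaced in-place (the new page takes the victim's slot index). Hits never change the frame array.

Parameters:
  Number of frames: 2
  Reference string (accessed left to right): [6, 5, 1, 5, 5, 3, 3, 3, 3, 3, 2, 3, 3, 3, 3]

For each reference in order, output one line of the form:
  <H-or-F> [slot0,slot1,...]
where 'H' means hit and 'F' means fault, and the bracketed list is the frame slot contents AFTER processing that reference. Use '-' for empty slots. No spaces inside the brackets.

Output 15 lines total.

F [6,-]
F [6,5]
F [1,5]
H [1,5]
H [1,5]
F [1,3]
H [1,3]
H [1,3]
H [1,3]
H [1,3]
F [2,3]
H [2,3]
H [2,3]
H [2,3]
H [2,3]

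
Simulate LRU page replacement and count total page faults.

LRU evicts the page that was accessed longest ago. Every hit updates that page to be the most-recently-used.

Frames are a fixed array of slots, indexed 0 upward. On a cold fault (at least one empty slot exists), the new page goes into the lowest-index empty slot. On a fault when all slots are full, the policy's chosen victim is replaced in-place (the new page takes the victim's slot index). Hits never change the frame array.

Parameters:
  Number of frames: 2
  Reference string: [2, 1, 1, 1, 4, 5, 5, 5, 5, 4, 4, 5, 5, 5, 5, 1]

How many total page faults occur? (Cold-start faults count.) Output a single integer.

Answer: 5

Derivation:
Step 0: ref 2 → FAULT, frames=[2,-]
Step 1: ref 1 → FAULT, frames=[2,1]
Step 2: ref 1 → HIT, frames=[2,1]
Step 3: ref 1 → HIT, frames=[2,1]
Step 4: ref 4 → FAULT (evict 2), frames=[4,1]
Step 5: ref 5 → FAULT (evict 1), frames=[4,5]
Step 6: ref 5 → HIT, frames=[4,5]
Step 7: ref 5 → HIT, frames=[4,5]
Step 8: ref 5 → HIT, frames=[4,5]
Step 9: ref 4 → HIT, frames=[4,5]
Step 10: ref 4 → HIT, frames=[4,5]
Step 11: ref 5 → HIT, frames=[4,5]
Step 12: ref 5 → HIT, frames=[4,5]
Step 13: ref 5 → HIT, frames=[4,5]
Step 14: ref 5 → HIT, frames=[4,5]
Step 15: ref 1 → FAULT (evict 4), frames=[1,5]
Total faults: 5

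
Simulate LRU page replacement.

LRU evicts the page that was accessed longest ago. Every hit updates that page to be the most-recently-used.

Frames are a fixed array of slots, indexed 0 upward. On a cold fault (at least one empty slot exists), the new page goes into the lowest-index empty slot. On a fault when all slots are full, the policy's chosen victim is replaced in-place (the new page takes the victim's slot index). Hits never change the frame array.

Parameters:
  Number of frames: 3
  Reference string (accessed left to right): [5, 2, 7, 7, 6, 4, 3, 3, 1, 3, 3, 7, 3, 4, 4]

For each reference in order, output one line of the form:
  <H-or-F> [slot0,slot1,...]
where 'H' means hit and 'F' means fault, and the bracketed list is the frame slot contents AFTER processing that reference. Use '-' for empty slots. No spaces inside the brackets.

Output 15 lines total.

F [5,-,-]
F [5,2,-]
F [5,2,7]
H [5,2,7]
F [6,2,7]
F [6,4,7]
F [6,4,3]
H [6,4,3]
F [1,4,3]
H [1,4,3]
H [1,4,3]
F [1,7,3]
H [1,7,3]
F [4,7,3]
H [4,7,3]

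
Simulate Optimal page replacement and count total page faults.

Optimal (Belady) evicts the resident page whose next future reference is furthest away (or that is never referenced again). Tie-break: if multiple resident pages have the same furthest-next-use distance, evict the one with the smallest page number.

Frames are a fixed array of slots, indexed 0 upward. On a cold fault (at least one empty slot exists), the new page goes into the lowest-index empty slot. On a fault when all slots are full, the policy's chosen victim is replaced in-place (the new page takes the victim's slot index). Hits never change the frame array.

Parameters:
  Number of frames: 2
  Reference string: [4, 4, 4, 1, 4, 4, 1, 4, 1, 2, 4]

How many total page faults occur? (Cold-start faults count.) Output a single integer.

Step 0: ref 4 → FAULT, frames=[4,-]
Step 1: ref 4 → HIT, frames=[4,-]
Step 2: ref 4 → HIT, frames=[4,-]
Step 3: ref 1 → FAULT, frames=[4,1]
Step 4: ref 4 → HIT, frames=[4,1]
Step 5: ref 4 → HIT, frames=[4,1]
Step 6: ref 1 → HIT, frames=[4,1]
Step 7: ref 4 → HIT, frames=[4,1]
Step 8: ref 1 → HIT, frames=[4,1]
Step 9: ref 2 → FAULT (evict 1), frames=[4,2]
Step 10: ref 4 → HIT, frames=[4,2]
Total faults: 3

Answer: 3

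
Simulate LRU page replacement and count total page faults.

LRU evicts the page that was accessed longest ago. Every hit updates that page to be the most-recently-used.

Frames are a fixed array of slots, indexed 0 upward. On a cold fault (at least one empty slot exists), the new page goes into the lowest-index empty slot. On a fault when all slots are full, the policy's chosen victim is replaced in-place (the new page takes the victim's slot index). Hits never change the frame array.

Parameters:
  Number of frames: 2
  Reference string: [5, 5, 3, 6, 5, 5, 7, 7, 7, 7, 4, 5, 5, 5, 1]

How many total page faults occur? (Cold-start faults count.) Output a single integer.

Step 0: ref 5 → FAULT, frames=[5,-]
Step 1: ref 5 → HIT, frames=[5,-]
Step 2: ref 3 → FAULT, frames=[5,3]
Step 3: ref 6 → FAULT (evict 5), frames=[6,3]
Step 4: ref 5 → FAULT (evict 3), frames=[6,5]
Step 5: ref 5 → HIT, frames=[6,5]
Step 6: ref 7 → FAULT (evict 6), frames=[7,5]
Step 7: ref 7 → HIT, frames=[7,5]
Step 8: ref 7 → HIT, frames=[7,5]
Step 9: ref 7 → HIT, frames=[7,5]
Step 10: ref 4 → FAULT (evict 5), frames=[7,4]
Step 11: ref 5 → FAULT (evict 7), frames=[5,4]
Step 12: ref 5 → HIT, frames=[5,4]
Step 13: ref 5 → HIT, frames=[5,4]
Step 14: ref 1 → FAULT (evict 4), frames=[5,1]
Total faults: 8

Answer: 8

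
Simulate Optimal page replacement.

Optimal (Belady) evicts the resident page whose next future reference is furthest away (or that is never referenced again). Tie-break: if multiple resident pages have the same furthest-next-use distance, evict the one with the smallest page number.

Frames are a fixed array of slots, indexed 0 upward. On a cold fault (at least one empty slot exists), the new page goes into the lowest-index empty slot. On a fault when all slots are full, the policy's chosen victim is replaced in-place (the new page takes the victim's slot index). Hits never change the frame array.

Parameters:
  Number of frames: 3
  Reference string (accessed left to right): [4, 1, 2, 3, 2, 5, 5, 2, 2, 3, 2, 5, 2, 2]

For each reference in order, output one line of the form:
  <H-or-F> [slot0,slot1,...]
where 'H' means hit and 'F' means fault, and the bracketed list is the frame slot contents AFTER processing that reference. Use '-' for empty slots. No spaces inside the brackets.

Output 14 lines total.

F [4,-,-]
F [4,1,-]
F [4,1,2]
F [4,3,2]
H [4,3,2]
F [5,3,2]
H [5,3,2]
H [5,3,2]
H [5,3,2]
H [5,3,2]
H [5,3,2]
H [5,3,2]
H [5,3,2]
H [5,3,2]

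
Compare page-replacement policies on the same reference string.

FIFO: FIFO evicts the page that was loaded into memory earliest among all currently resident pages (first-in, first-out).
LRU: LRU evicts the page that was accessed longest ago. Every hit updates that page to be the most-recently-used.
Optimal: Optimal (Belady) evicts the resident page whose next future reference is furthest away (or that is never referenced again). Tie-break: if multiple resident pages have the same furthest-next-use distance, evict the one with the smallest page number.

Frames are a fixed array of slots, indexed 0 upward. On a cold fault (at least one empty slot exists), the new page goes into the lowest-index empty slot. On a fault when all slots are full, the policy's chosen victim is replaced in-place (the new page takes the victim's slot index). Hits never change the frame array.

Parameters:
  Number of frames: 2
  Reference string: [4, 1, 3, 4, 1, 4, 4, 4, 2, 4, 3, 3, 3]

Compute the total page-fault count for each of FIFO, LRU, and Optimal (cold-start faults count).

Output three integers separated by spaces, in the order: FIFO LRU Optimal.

Answer: 8 7 6

Derivation:
--- FIFO ---
  step 0: ref 4 -> FAULT, frames=[4,-] (faults so far: 1)
  step 1: ref 1 -> FAULT, frames=[4,1] (faults so far: 2)
  step 2: ref 3 -> FAULT, evict 4, frames=[3,1] (faults so far: 3)
  step 3: ref 4 -> FAULT, evict 1, frames=[3,4] (faults so far: 4)
  step 4: ref 1 -> FAULT, evict 3, frames=[1,4] (faults so far: 5)
  step 5: ref 4 -> HIT, frames=[1,4] (faults so far: 5)
  step 6: ref 4 -> HIT, frames=[1,4] (faults so far: 5)
  step 7: ref 4 -> HIT, frames=[1,4] (faults so far: 5)
  step 8: ref 2 -> FAULT, evict 4, frames=[1,2] (faults so far: 6)
  step 9: ref 4 -> FAULT, evict 1, frames=[4,2] (faults so far: 7)
  step 10: ref 3 -> FAULT, evict 2, frames=[4,3] (faults so far: 8)
  step 11: ref 3 -> HIT, frames=[4,3] (faults so far: 8)
  step 12: ref 3 -> HIT, frames=[4,3] (faults so far: 8)
  FIFO total faults: 8
--- LRU ---
  step 0: ref 4 -> FAULT, frames=[4,-] (faults so far: 1)
  step 1: ref 1 -> FAULT, frames=[4,1] (faults so far: 2)
  step 2: ref 3 -> FAULT, evict 4, frames=[3,1] (faults so far: 3)
  step 3: ref 4 -> FAULT, evict 1, frames=[3,4] (faults so far: 4)
  step 4: ref 1 -> FAULT, evict 3, frames=[1,4] (faults so far: 5)
  step 5: ref 4 -> HIT, frames=[1,4] (faults so far: 5)
  step 6: ref 4 -> HIT, frames=[1,4] (faults so far: 5)
  step 7: ref 4 -> HIT, frames=[1,4] (faults so far: 5)
  step 8: ref 2 -> FAULT, evict 1, frames=[2,4] (faults so far: 6)
  step 9: ref 4 -> HIT, frames=[2,4] (faults so far: 6)
  step 10: ref 3 -> FAULT, evict 2, frames=[3,4] (faults so far: 7)
  step 11: ref 3 -> HIT, frames=[3,4] (faults so far: 7)
  step 12: ref 3 -> HIT, frames=[3,4] (faults so far: 7)
  LRU total faults: 7
--- Optimal ---
  step 0: ref 4 -> FAULT, frames=[4,-] (faults so far: 1)
  step 1: ref 1 -> FAULT, frames=[4,1] (faults so far: 2)
  step 2: ref 3 -> FAULT, evict 1, frames=[4,3] (faults so far: 3)
  step 3: ref 4 -> HIT, frames=[4,3] (faults so far: 3)
  step 4: ref 1 -> FAULT, evict 3, frames=[4,1] (faults so far: 4)
  step 5: ref 4 -> HIT, frames=[4,1] (faults so far: 4)
  step 6: ref 4 -> HIT, frames=[4,1] (faults so far: 4)
  step 7: ref 4 -> HIT, frames=[4,1] (faults so far: 4)
  step 8: ref 2 -> FAULT, evict 1, frames=[4,2] (faults so far: 5)
  step 9: ref 4 -> HIT, frames=[4,2] (faults so far: 5)
  step 10: ref 3 -> FAULT, evict 2, frames=[4,3] (faults so far: 6)
  step 11: ref 3 -> HIT, frames=[4,3] (faults so far: 6)
  step 12: ref 3 -> HIT, frames=[4,3] (faults so far: 6)
  Optimal total faults: 6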